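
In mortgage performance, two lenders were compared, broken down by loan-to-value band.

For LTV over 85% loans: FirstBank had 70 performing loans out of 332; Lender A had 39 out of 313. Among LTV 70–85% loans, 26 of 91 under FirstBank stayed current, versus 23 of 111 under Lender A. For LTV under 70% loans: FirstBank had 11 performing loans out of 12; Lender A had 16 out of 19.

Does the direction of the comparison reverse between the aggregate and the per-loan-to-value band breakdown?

LTV over 85%: FirstBank 70/332 = 21.1%, Lender A 39/313 = 12.5% → FirstBank
LTV 70–85%: FirstBank 26/91 = 28.6%, Lender A 23/111 = 20.7% → FirstBank
LTV under 70%: FirstBank 11/12 = 91.7%, Lender A 16/19 = 84.2% → FirstBank
Overall: FirstBank 107/435 = 24.6%, Lender A 78/443 = 17.6% → FirstBank
FirstBank wins overall and in every loan-to-value group — no reversal.

No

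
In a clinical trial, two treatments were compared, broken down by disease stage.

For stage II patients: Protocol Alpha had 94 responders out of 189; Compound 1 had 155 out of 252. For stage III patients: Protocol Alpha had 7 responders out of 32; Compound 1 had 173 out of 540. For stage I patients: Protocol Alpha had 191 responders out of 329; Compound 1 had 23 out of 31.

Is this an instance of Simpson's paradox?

Yes

Stage II: Protocol Alpha 94/189 = 49.7%, Compound 1 155/252 = 61.5% → Compound 1
Stage III: Protocol Alpha 7/32 = 21.9%, Compound 1 173/540 = 32.0% → Compound 1
Stage I: Protocol Alpha 191/329 = 58.1%, Compound 1 23/31 = 74.2% → Compound 1
Overall: Protocol Alpha 292/550 = 53.1%, Compound 1 351/823 = 42.6% → Protocol Alpha
Compound 1 wins each disease group but Protocol Alpha wins overall — the comparison reverses. Compound 1's patients skew toward stage III, which has a lower base rate.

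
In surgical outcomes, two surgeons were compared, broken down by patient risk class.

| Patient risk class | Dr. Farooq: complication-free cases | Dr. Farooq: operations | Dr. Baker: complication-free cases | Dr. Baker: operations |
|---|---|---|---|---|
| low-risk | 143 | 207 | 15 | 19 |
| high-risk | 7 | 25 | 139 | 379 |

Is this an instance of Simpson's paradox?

Yes

Low-risk: Dr. Farooq 143/207 = 69.1%, Dr. Baker 15/19 = 78.9% → Dr. Baker
High-risk: Dr. Farooq 7/25 = 28.0%, Dr. Baker 139/379 = 36.7% → Dr. Baker
Overall: Dr. Farooq 150/232 = 64.7%, Dr. Baker 154/398 = 38.7% → Dr. Farooq
Dr. Baker wins each patient risk group but Dr. Farooq wins overall — the comparison reverses. Dr. Baker's operations skew toward high-risk, which has a lower base rate.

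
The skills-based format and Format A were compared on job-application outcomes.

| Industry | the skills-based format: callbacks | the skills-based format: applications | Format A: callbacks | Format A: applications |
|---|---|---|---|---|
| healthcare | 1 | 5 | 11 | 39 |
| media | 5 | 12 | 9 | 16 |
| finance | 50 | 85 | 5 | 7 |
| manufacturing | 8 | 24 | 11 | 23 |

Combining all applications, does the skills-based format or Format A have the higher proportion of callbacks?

the skills-based format

Healthcare: the skills-based format 1/5 = 20.0%, Format A 11/39 = 28.2% → Format A
Media: the skills-based format 5/12 = 41.7%, Format A 9/16 = 56.2% → Format A
Finance: the skills-based format 50/85 = 58.8%, Format A 5/7 = 71.4% → Format A
Manufacturing: the skills-based format 8/24 = 33.3%, Format A 11/23 = 47.8% → Format A
Overall: the skills-based format 64/126 = 50.8%, Format A 36/85 = 42.4% → the skills-based format
(Format A wins every industry group but the skills-based format wins overall — Format A's applications skew toward the low-rate healthcare group.)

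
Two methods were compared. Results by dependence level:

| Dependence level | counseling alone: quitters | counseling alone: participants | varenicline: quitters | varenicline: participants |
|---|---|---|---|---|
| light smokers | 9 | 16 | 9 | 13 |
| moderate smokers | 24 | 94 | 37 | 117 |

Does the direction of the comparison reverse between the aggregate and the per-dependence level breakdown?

No

Light smokers: counseling alone 9/16 = 56.2%, varenicline 9/13 = 69.2% → varenicline
Moderate smokers: counseling alone 24/94 = 25.5%, varenicline 37/117 = 31.6% → varenicline
Overall: counseling alone 33/110 = 30.0%, varenicline 46/130 = 35.4% → varenicline
Varenicline wins overall and in every dependence group — no reversal.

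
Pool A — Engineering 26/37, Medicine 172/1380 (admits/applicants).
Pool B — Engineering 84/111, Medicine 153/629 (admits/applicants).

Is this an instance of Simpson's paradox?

Engineering: Pool A 26/37 = 70.3%, Pool B 84/111 = 75.7% → Pool B
Medicine: Pool A 172/1380 = 12.5%, Pool B 153/629 = 24.3% → Pool B
Overall: Pool A 198/1417 = 14.0%, Pool B 237/740 = 32.0% → Pool B
Pool B wins overall and in every department group — no reversal.

No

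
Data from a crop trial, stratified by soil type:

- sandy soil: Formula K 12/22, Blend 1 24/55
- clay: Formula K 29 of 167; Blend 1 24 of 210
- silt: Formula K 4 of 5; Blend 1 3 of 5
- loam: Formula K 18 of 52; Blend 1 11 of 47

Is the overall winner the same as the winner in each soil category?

Sandy soil: Formula K 12/22 = 54.5%, Blend 1 24/55 = 43.6% → Formula K
Clay: Formula K 29/167 = 17.4%, Blend 1 24/210 = 11.4% → Formula K
Silt: Formula K 4/5 = 80.0%, Blend 1 3/5 = 60.0% → Formula K
Loam: Formula K 18/52 = 34.6%, Blend 1 11/47 = 23.4% → Formula K
Overall: Formula K 63/246 = 25.6%, Blend 1 62/317 = 19.6% → Formula K
Formula K wins overall and in every soil group — no reversal.

Yes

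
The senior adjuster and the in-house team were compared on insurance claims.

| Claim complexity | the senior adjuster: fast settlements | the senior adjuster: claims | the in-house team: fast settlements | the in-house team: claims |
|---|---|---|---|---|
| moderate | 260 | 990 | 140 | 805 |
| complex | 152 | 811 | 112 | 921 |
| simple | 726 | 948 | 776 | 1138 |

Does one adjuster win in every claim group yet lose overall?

No

Moderate: the senior adjuster 260/990 = 26.3%, the in-house team 140/805 = 17.4% → the senior adjuster
Complex: the senior adjuster 152/811 = 18.7%, the in-house team 112/921 = 12.2% → the senior adjuster
Simple: the senior adjuster 726/948 = 76.6%, the in-house team 776/1138 = 68.2% → the senior adjuster
Overall: the senior adjuster 1138/2749 = 41.4%, the in-house team 1028/2864 = 35.9% → the senior adjuster
The senior adjuster wins overall and in every claim group — no reversal.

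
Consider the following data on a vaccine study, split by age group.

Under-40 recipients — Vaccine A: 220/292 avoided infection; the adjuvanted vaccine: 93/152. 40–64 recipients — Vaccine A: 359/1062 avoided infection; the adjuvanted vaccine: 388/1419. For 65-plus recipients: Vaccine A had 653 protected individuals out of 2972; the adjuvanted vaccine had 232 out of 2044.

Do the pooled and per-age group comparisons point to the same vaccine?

Under-40: Vaccine A 220/292 = 75.3%, the adjuvanted vaccine 93/152 = 61.2% → Vaccine A
40–64: Vaccine A 359/1062 = 33.8%, the adjuvanted vaccine 388/1419 = 27.3% → Vaccine A
65-plus: Vaccine A 653/2972 = 22.0%, the adjuvanted vaccine 232/2044 = 11.4% → Vaccine A
Overall: Vaccine A 1232/4326 = 28.5%, the adjuvanted vaccine 713/3615 = 19.7% → Vaccine A
Vaccine A wins overall and in every age group — no reversal.

Yes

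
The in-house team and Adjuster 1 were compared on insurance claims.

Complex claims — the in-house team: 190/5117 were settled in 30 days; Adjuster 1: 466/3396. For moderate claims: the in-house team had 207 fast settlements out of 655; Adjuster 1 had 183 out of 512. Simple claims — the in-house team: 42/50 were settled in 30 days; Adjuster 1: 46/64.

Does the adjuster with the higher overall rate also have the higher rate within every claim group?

Complex: the in-house team 190/5117 = 3.7%, Adjuster 1 466/3396 = 13.7% → Adjuster 1
Moderate: the in-house team 207/655 = 31.6%, Adjuster 1 183/512 = 35.7% → Adjuster 1
Simple: the in-house team 42/50 = 84.0%, Adjuster 1 46/64 = 71.9% → the in-house team
Overall: the in-house team 439/5822 = 7.5%, Adjuster 1 695/3972 = 17.5% → Adjuster 1
Neither sweeps: the in-house team wins 1 of 3 groups, Adjuster 1 wins 2. Adjuster 1 wins overall but not every group — no Simpson reversal.

No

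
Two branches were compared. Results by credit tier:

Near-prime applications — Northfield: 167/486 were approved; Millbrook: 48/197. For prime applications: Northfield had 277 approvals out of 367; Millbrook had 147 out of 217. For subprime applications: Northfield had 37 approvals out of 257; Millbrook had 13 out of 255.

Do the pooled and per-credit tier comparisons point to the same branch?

Yes

Near-prime: Northfield 167/486 = 34.4%, Millbrook 48/197 = 24.4% → Northfield
Prime: Northfield 277/367 = 75.5%, Millbrook 147/217 = 67.7% → Northfield
Subprime: Northfield 37/257 = 14.4%, Millbrook 13/255 = 5.1% → Northfield
Overall: Northfield 481/1110 = 43.3%, Millbrook 208/669 = 31.1% → Northfield
Northfield wins overall and in every credit group — no reversal.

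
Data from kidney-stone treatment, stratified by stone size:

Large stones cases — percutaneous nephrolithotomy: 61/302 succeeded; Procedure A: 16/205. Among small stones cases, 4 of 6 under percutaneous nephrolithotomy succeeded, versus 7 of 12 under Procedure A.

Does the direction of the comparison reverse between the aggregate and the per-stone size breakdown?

No

Large stones: percutaneous nephrolithotomy 61/302 = 20.2%, Procedure A 16/205 = 7.8% → percutaneous nephrolithotomy
Small stones: percutaneous nephrolithotomy 4/6 = 66.7%, Procedure A 7/12 = 58.3% → percutaneous nephrolithotomy
Overall: percutaneous nephrolithotomy 65/308 = 21.1%, Procedure A 23/217 = 10.6% → percutaneous nephrolithotomy
Percutaneous nephrolithotomy wins overall and in every stone group — no reversal.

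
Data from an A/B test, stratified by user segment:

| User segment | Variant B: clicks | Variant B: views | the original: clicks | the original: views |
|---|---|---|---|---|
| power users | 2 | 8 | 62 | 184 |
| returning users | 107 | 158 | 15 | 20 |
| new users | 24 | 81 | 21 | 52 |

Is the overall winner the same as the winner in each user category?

No

Power users: Variant B 2/8 = 25.0%, the original 62/184 = 33.7% → the original
Returning users: Variant B 107/158 = 67.7%, the original 15/20 = 75.0% → the original
New users: Variant B 24/81 = 29.6%, the original 21/52 = 40.4% → the original
Overall: Variant B 133/247 = 53.8%, the original 98/256 = 38.3% → Variant B
The original wins each user group but Variant B wins overall — the comparison reverses. The original's views skew toward power users, which has a lower base rate.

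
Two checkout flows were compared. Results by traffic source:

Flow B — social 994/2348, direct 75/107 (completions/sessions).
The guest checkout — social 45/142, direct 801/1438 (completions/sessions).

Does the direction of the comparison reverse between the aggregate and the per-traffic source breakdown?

Yes

Social: Flow B 994/2348 = 42.3%, the guest checkout 45/142 = 31.7% → Flow B
Direct: Flow B 75/107 = 70.1%, the guest checkout 801/1438 = 55.7% → Flow B
Overall: Flow B 1069/2455 = 43.5%, the guest checkout 846/1580 = 53.5% → the guest checkout
Flow B wins each traffic group but the guest checkout wins overall — the comparison reverses. Flow B's sessions skew toward social, which has a lower base rate.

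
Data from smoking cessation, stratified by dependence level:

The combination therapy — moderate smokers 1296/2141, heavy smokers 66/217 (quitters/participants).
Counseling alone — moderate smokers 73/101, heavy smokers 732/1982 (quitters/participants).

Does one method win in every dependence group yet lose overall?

Moderate smokers: the combination therapy 1296/2141 = 60.5%, counseling alone 73/101 = 72.3% → counseling alone
Heavy smokers: the combination therapy 66/217 = 30.4%, counseling alone 732/1982 = 36.9% → counseling alone
Overall: the combination therapy 1362/2358 = 57.8%, counseling alone 805/2083 = 38.6% → the combination therapy
Counseling alone wins each dependence group but the combination therapy wins overall — the comparison reverses. Counseling alone's participants skew toward heavy smokers, which has a lower base rate.

Yes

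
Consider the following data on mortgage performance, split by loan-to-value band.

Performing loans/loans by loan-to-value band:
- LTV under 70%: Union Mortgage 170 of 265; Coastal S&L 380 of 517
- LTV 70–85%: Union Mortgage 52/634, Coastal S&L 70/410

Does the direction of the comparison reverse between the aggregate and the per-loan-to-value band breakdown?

LTV under 70%: Union Mortgage 170/265 = 64.2%, Coastal S&L 380/517 = 73.5% → Coastal S&L
LTV 70–85%: Union Mortgage 52/634 = 8.2%, Coastal S&L 70/410 = 17.1% → Coastal S&L
Overall: Union Mortgage 222/899 = 24.7%, Coastal S&L 450/927 = 48.5% → Coastal S&L
Coastal S&L wins overall and in every loan-to-value group — no reversal.

No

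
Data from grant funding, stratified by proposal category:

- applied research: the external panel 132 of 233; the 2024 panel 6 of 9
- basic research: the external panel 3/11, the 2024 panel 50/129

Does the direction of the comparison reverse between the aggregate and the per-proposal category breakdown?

Yes

Applied research: the external panel 132/233 = 56.7%, the 2024 panel 6/9 = 66.7% → the 2024 panel
Basic research: the external panel 3/11 = 27.3%, the 2024 panel 50/129 = 38.8% → the 2024 panel
Overall: the external panel 135/244 = 55.3%, the 2024 panel 56/138 = 40.6% → the external panel
The 2024 panel wins each proposal group but the external panel wins overall — the comparison reverses. The 2024 panel's proposals skew toward basic research, which has a lower base rate.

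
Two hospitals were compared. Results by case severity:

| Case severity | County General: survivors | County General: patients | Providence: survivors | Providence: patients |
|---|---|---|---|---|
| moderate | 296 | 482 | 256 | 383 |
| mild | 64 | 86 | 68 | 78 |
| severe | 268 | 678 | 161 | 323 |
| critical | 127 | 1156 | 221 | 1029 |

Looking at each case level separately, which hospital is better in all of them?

Moderate: County General 296/482 = 61.4%, Providence 256/383 = 66.8% → Providence
Mild: County General 64/86 = 74.4%, Providence 68/78 = 87.2% → Providence
Severe: County General 268/678 = 39.5%, Providence 161/323 = 49.8% → Providence
Critical: County General 127/1156 = 11.0%, Providence 221/1029 = 21.5% → Providence
Providence has the higher rate in all 4 groups.

Providence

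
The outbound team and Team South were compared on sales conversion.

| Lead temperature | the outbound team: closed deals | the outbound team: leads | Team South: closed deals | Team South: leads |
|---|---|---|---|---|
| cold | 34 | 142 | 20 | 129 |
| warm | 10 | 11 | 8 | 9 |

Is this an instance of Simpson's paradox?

No

Cold: the outbound team 34/142 = 23.9%, Team South 20/129 = 15.5% → the outbound team
Warm: the outbound team 10/11 = 90.9%, Team South 8/9 = 88.9% → the outbound team
Overall: the outbound team 44/153 = 28.8%, Team South 28/138 = 20.3% → the outbound team
The outbound team wins overall and in every lead group — no reversal.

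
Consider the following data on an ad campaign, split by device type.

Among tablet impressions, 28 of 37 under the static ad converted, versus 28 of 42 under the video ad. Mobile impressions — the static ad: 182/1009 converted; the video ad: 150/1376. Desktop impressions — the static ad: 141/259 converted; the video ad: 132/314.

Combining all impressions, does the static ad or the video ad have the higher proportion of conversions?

the static ad

Tablet: the static ad 28/37 = 75.7%, the video ad 28/42 = 66.7% → the static ad
Mobile: the static ad 182/1009 = 18.0%, the video ad 150/1376 = 10.9% → the static ad
Desktop: the static ad 141/259 = 54.4%, the video ad 132/314 = 42.0% → the static ad
Overall: the static ad 351/1305 = 26.9%, the video ad 310/1732 = 17.9% → the static ad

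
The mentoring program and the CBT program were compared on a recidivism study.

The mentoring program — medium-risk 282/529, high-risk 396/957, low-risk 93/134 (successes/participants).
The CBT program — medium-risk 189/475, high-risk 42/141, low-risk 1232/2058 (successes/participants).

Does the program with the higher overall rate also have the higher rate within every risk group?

No

Medium-risk: the mentoring program 282/529 = 53.3%, the CBT program 189/475 = 39.8% → the mentoring program
High-risk: the mentoring program 396/957 = 41.4%, the CBT program 42/141 = 29.8% → the mentoring program
Low-risk: the mentoring program 93/134 = 69.4%, the CBT program 1232/2058 = 59.9% → the mentoring program
Overall: the mentoring program 771/1620 = 47.6%, the CBT program 1463/2674 = 54.7% → the CBT program
The mentoring program wins each risk group but the CBT program wins overall — the comparison reverses. The mentoring program's participants skew toward high-risk, which has a lower base rate.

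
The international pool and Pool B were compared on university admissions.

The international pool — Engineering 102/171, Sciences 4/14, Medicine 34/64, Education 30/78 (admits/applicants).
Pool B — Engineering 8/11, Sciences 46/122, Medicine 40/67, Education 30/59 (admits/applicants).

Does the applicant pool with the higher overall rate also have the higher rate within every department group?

Engineering: the international pool 102/171 = 59.6%, Pool B 8/11 = 72.7% → Pool B
Sciences: the international pool 4/14 = 28.6%, Pool B 46/122 = 37.7% → Pool B
Medicine: the international pool 34/64 = 53.1%, Pool B 40/67 = 59.7% → Pool B
Education: the international pool 30/78 = 38.5%, Pool B 30/59 = 50.8% → Pool B
Overall: the international pool 170/327 = 52.0%, Pool B 124/259 = 47.9% → the international pool
Pool B wins each department group but the international pool wins overall — the comparison reverses. Pool B's applicants skew toward Sciences, which has a lower base rate.

No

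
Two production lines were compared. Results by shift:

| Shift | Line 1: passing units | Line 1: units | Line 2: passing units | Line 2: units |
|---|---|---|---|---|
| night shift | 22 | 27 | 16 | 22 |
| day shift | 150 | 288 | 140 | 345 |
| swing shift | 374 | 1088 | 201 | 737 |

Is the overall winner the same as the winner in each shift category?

Night shift: Line 1 22/27 = 81.5%, Line 2 16/22 = 72.7% → Line 1
Day shift: Line 1 150/288 = 52.1%, Line 2 140/345 = 40.6% → Line 1
Swing shift: Line 1 374/1088 = 34.4%, Line 2 201/737 = 27.3% → Line 1
Overall: Line 1 546/1403 = 38.9%, Line 2 357/1104 = 32.3% → Line 1
Line 1 wins overall and in every shift group — no reversal.

Yes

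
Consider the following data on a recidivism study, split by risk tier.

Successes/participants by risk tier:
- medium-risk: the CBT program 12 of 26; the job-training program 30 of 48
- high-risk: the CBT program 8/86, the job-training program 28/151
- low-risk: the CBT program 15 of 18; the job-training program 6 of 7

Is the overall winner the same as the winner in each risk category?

Medium-risk: the CBT program 12/26 = 46.2%, the job-training program 30/48 = 62.5% → the job-training program
High-risk: the CBT program 8/86 = 9.3%, the job-training program 28/151 = 18.5% → the job-training program
Low-risk: the CBT program 15/18 = 83.3%, the job-training program 6/7 = 85.7% → the job-training program
Overall: the CBT program 35/130 = 26.9%, the job-training program 64/206 = 31.1% → the job-training program
The job-training program wins overall and in every risk group — no reversal.

Yes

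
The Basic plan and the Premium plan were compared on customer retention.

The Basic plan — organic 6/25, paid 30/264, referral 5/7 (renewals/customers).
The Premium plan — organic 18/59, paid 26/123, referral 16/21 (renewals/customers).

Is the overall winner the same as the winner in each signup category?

Organic: the Basic plan 6/25 = 24.0%, the Premium plan 18/59 = 30.5% → the Premium plan
Paid: the Basic plan 30/264 = 11.4%, the Premium plan 26/123 = 21.1% → the Premium plan
Referral: the Basic plan 5/7 = 71.4%, the Premium plan 16/21 = 76.2% → the Premium plan
Overall: the Basic plan 41/296 = 13.9%, the Premium plan 60/203 = 29.6% → the Premium plan
The Premium plan wins overall and in every signup group — no reversal.

Yes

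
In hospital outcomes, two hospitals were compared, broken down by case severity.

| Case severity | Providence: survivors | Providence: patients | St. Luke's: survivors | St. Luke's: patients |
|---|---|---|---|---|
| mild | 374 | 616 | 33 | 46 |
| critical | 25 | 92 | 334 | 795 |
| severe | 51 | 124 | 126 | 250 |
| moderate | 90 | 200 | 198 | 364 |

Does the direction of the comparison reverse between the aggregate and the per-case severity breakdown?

Yes

Mild: Providence 374/616 = 60.7%, St. Luke's 33/46 = 71.7% → St. Luke's
Critical: Providence 25/92 = 27.2%, St. Luke's 334/795 = 42.0% → St. Luke's
Severe: Providence 51/124 = 41.1%, St. Luke's 126/250 = 50.4% → St. Luke's
Moderate: Providence 90/200 = 45.0%, St. Luke's 198/364 = 54.4% → St. Luke's
Overall: Providence 540/1032 = 52.3%, St. Luke's 691/1455 = 47.5% → Providence
St. Luke's wins each case group but Providence wins overall — the comparison reverses. St. Luke's's patients skew toward critical, which has a lower base rate.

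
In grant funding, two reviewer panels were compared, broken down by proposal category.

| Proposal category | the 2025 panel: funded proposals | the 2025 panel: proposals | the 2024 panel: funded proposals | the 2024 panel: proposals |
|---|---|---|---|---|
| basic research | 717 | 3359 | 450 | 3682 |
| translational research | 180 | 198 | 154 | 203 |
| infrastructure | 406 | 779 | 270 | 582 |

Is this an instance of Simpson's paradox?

No

Basic research: the 2025 panel 717/3359 = 21.3%, the 2024 panel 450/3682 = 12.2% → the 2025 panel
Translational research: the 2025 panel 180/198 = 90.9%, the 2024 panel 154/203 = 75.9% → the 2025 panel
Infrastructure: the 2025 panel 406/779 = 52.1%, the 2024 panel 270/582 = 46.4% → the 2025 panel
Overall: the 2025 panel 1303/4336 = 30.1%, the 2024 panel 874/4467 = 19.6% → the 2025 panel
The 2025 panel wins overall and in every proposal group — no reversal.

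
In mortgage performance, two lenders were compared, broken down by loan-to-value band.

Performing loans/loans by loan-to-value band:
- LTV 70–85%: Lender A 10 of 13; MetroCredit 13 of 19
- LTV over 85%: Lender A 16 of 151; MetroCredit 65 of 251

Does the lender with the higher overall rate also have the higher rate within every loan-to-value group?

No

LTV 70–85%: Lender A 10/13 = 76.9%, MetroCredit 13/19 = 68.4% → Lender A
LTV over 85%: Lender A 16/151 = 10.6%, MetroCredit 65/251 = 25.9% → MetroCredit
Overall: Lender A 26/164 = 15.9%, MetroCredit 78/270 = 28.9% → MetroCredit
Neither sweeps: Lender A wins 1 of 2 groups, MetroCredit wins 1. MetroCredit wins overall but not every group — no Simpson reversal.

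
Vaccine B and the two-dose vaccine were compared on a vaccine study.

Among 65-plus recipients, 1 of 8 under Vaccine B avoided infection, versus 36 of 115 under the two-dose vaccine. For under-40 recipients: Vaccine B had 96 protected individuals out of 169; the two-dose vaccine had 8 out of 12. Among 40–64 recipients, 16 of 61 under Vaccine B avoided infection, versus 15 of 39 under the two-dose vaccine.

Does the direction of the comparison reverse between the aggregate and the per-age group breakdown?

65-plus: Vaccine B 1/8 = 12.5%, the two-dose vaccine 36/115 = 31.3% → the two-dose vaccine
Under-40: Vaccine B 96/169 = 56.8%, the two-dose vaccine 8/12 = 66.7% → the two-dose vaccine
40–64: Vaccine B 16/61 = 26.2%, the two-dose vaccine 15/39 = 38.5% → the two-dose vaccine
Overall: Vaccine B 113/238 = 47.5%, the two-dose vaccine 59/166 = 35.5% → Vaccine B
The two-dose vaccine wins each age group but Vaccine B wins overall — the comparison reverses. The two-dose vaccine's recipients skew toward 65-plus, which has a lower base rate.

Yes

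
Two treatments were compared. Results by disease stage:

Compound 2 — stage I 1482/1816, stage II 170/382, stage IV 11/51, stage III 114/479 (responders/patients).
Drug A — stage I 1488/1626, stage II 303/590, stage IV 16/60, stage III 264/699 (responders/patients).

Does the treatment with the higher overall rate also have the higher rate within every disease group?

Yes

Stage I: Compound 2 1482/1816 = 81.6%, Drug A 1488/1626 = 91.5% → Drug A
Stage II: Compound 2 170/382 = 44.5%, Drug A 303/590 = 51.4% → Drug A
Stage IV: Compound 2 11/51 = 21.6%, Drug A 16/60 = 26.7% → Drug A
Stage III: Compound 2 114/479 = 23.8%, Drug A 264/699 = 37.8% → Drug A
Overall: Compound 2 1777/2728 = 65.1%, Drug A 2071/2975 = 69.6% → Drug A
Drug A wins overall and in every disease group — no reversal.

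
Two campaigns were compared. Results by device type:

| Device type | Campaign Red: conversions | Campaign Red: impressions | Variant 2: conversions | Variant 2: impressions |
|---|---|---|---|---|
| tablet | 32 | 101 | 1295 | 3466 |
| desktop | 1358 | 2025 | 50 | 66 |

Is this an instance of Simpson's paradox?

Tablet: Campaign Red 32/101 = 31.7%, Variant 2 1295/3466 = 37.4% → Variant 2
Desktop: Campaign Red 1358/2025 = 67.1%, Variant 2 50/66 = 75.8% → Variant 2
Overall: Campaign Red 1390/2126 = 65.4%, Variant 2 1345/3532 = 38.1% → Campaign Red
Variant 2 wins each device group but Campaign Red wins overall — the comparison reverses. Variant 2's impressions skew toward tablet, which has a lower base rate.

Yes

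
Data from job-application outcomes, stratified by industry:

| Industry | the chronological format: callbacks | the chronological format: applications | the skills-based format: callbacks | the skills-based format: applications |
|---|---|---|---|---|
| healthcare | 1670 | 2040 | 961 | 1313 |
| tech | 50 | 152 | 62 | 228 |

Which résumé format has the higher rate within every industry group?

the chronological format

Healthcare: the chronological format 1670/2040 = 81.9%, the skills-based format 961/1313 = 73.2% → the chronological format
Tech: the chronological format 50/152 = 32.9%, the skills-based format 62/228 = 27.2% → the chronological format
The chronological format has the higher rate in both groups.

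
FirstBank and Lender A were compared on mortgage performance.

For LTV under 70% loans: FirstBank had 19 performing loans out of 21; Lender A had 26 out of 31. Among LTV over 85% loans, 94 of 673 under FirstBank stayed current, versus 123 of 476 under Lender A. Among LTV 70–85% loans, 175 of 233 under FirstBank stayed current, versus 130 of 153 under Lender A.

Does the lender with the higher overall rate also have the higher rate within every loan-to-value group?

LTV under 70%: FirstBank 19/21 = 90.5%, Lender A 26/31 = 83.9% → FirstBank
LTV over 85%: FirstBank 94/673 = 14.0%, Lender A 123/476 = 25.8% → Lender A
LTV 70–85%: FirstBank 175/233 = 75.1%, Lender A 130/153 = 85.0% → Lender A
Overall: FirstBank 288/927 = 31.1%, Lender A 279/660 = 42.3% → Lender A
Neither sweeps: FirstBank wins 1 of 3 groups, Lender A wins 2. Lender A wins overall but not every group — no Simpson reversal.

No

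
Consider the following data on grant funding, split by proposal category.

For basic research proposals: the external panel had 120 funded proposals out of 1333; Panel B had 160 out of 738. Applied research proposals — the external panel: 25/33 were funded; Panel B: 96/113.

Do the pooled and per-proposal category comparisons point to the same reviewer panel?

Basic research: the external panel 120/1333 = 9.0%, Panel B 160/738 = 21.7% → Panel B
Applied research: the external panel 25/33 = 75.8%, Panel B 96/113 = 85.0% → Panel B
Overall: the external panel 145/1366 = 10.6%, Panel B 256/851 = 30.1% → Panel B
Panel B wins overall and in every proposal group — no reversal.

Yes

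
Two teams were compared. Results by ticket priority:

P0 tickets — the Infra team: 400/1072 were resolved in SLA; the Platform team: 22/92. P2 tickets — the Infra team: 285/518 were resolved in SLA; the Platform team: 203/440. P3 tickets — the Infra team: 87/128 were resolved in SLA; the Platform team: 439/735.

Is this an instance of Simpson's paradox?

P0: the Infra team 400/1072 = 37.3%, the Platform team 22/92 = 23.9% → the Infra team
P2: the Infra team 285/518 = 55.0%, the Platform team 203/440 = 46.1% → the Infra team
P3: the Infra team 87/128 = 68.0%, the Platform team 439/735 = 59.7% → the Infra team
Overall: the Infra team 772/1718 = 44.9%, the Platform team 664/1267 = 52.4% → the Platform team
The Infra team wins each ticket group but the Platform team wins overall — the comparison reverses. The Infra team's tickets skew toward P0, which has a lower base rate.

Yes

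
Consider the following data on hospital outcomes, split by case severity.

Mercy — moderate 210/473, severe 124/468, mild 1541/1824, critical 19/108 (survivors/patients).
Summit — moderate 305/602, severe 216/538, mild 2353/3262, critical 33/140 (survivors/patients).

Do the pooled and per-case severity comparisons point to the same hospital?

Moderate: Mercy 210/473 = 44.4%, Summit 305/602 = 50.7% → Summit
Severe: Mercy 124/468 = 26.5%, Summit 216/538 = 40.1% → Summit
Mild: Mercy 1541/1824 = 84.5%, Summit 2353/3262 = 72.1% → Mercy
Critical: Mercy 19/108 = 17.6%, Summit 33/140 = 23.6% → Summit
Overall: Mercy 1894/2873 = 65.9%, Summit 2907/4542 = 64.0% → Mercy
Neither sweeps: Mercy wins 1 of 4 groups, Summit wins 3. Mercy wins overall but not every group — no Simpson reversal.

No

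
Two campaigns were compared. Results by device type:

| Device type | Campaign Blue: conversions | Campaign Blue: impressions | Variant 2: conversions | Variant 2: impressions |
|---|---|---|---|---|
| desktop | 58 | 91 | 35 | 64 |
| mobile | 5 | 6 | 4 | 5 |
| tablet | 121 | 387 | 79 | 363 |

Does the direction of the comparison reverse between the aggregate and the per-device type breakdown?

No

Desktop: Campaign Blue 58/91 = 63.7%, Variant 2 35/64 = 54.7% → Campaign Blue
Mobile: Campaign Blue 5/6 = 83.3%, Variant 2 4/5 = 80.0% → Campaign Blue
Tablet: Campaign Blue 121/387 = 31.3%, Variant 2 79/363 = 21.8% → Campaign Blue
Overall: Campaign Blue 184/484 = 38.0%, Variant 2 118/432 = 27.3% → Campaign Blue
Campaign Blue wins overall and in every device group — no reversal.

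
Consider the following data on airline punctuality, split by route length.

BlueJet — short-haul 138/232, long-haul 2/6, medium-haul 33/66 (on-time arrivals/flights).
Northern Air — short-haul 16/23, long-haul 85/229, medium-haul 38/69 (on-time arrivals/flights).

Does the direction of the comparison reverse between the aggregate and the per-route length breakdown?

Short-haul: BlueJet 138/232 = 59.5%, Northern Air 16/23 = 69.6% → Northern Air
Long-haul: BlueJet 2/6 = 33.3%, Northern Air 85/229 = 37.1% → Northern Air
Medium-haul: BlueJet 33/66 = 50.0%, Northern Air 38/69 = 55.1% → Northern Air
Overall: BlueJet 173/304 = 56.9%, Northern Air 139/321 = 43.3% → BlueJet
Northern Air wins each route group but BlueJet wins overall — the comparison reverses. Northern Air's flights skew toward long-haul, which has a lower base rate.

Yes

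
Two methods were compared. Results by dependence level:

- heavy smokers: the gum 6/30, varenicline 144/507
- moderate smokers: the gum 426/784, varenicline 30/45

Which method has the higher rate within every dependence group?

varenicline

Heavy smokers: the gum 6/30 = 20.0%, varenicline 144/507 = 28.4% → varenicline
Moderate smokers: the gum 426/784 = 54.3%, varenicline 30/45 = 66.7% → varenicline
Varenicline has the higher rate in both groups.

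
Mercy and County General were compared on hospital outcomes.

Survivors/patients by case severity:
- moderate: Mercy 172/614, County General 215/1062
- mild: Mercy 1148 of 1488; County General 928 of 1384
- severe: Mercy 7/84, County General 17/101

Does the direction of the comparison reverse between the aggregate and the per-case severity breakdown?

Moderate: Mercy 172/614 = 28.0%, County General 215/1062 = 20.2% → Mercy
Mild: Mercy 1148/1488 = 77.2%, County General 928/1384 = 67.1% → Mercy
Severe: Mercy 7/84 = 8.3%, County General 17/101 = 16.8% → County General
Overall: Mercy 1327/2186 = 60.7%, County General 1160/2547 = 45.5% → Mercy
Neither sweeps: Mercy wins 2 of 3 groups, County General wins 1. Mercy wins overall but not every group — no Simpson reversal.

No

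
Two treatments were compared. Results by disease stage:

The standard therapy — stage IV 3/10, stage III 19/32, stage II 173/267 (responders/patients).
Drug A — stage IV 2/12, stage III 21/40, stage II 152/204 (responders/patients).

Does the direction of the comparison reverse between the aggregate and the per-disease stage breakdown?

Stage IV: the standard therapy 3/10 = 30.0%, Drug A 2/12 = 16.7% → the standard therapy
Stage III: the standard therapy 19/32 = 59.4%, Drug A 21/40 = 52.5% → the standard therapy
Stage II: the standard therapy 173/267 = 64.8%, Drug A 152/204 = 74.5% → Drug A
Overall: the standard therapy 195/309 = 63.1%, Drug A 175/256 = 68.4% → Drug A
Neither sweeps: the standard therapy wins 2 of 3 groups, Drug A wins 1. Drug A wins overall but not every group — no Simpson reversal.

No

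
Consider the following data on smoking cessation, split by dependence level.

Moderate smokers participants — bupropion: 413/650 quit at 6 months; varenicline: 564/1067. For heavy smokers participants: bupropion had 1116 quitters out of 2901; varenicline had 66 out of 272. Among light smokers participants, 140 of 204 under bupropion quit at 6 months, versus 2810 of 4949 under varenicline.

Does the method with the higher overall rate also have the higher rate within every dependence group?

Moderate smokers: bupropion 413/650 = 63.5%, varenicline 564/1067 = 52.9% → bupropion
Heavy smokers: bupropion 1116/2901 = 38.5%, varenicline 66/272 = 24.3% → bupropion
Light smokers: bupropion 140/204 = 68.6%, varenicline 2810/4949 = 56.8% → bupropion
Overall: bupropion 1669/3755 = 44.4%, varenicline 3440/6288 = 54.7% → varenicline
Bupropion wins each dependence group but varenicline wins overall — the comparison reverses. Bupropion's participants skew toward heavy smokers, which has a lower base rate.

No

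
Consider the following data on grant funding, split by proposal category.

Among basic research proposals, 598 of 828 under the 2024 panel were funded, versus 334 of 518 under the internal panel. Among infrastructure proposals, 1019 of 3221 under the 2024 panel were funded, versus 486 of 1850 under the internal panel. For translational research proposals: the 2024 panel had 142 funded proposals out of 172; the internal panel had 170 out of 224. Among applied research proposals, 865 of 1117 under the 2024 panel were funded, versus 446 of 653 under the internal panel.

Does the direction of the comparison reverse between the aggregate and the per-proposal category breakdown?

Basic research: the 2024 panel 598/828 = 72.2%, the internal panel 334/518 = 64.5% → the 2024 panel
Infrastructure: the 2024 panel 1019/3221 = 31.6%, the internal panel 486/1850 = 26.3% → the 2024 panel
Translational research: the 2024 panel 142/172 = 82.6%, the internal panel 170/224 = 75.9% → the 2024 panel
Applied research: the 2024 panel 865/1117 = 77.4%, the internal panel 446/653 = 68.3% → the 2024 panel
Overall: the 2024 panel 2624/5338 = 49.2%, the internal panel 1436/3245 = 44.3% → the 2024 panel
The 2024 panel wins overall and in every proposal group — no reversal.

No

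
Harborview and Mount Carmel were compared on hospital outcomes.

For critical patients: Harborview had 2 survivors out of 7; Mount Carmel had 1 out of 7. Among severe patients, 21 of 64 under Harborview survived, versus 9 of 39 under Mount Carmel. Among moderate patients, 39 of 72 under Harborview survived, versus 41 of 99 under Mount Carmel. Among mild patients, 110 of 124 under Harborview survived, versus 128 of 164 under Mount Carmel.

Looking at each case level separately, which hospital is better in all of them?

Harborview

Critical: Harborview 2/7 = 28.6%, Mount Carmel 1/7 = 14.3% → Harborview
Severe: Harborview 21/64 = 32.8%, Mount Carmel 9/39 = 23.1% → Harborview
Moderate: Harborview 39/72 = 54.2%, Mount Carmel 41/99 = 41.4% → Harborview
Mild: Harborview 110/124 = 88.7%, Mount Carmel 128/164 = 78.0% → Harborview
Harborview has the higher rate in all 4 groups.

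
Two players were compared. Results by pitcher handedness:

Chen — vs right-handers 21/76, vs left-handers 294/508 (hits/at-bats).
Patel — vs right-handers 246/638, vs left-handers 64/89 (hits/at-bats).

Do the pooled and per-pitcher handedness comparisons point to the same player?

No

Vs right-handers: Chen 21/76 = 27.6%, Patel 246/638 = 38.6% → Patel
Vs left-handers: Chen 294/508 = 57.9%, Patel 64/89 = 71.9% → Patel
Overall: Chen 315/584 = 53.9%, Patel 310/727 = 42.6% → Chen
Patel wins each pitcher group but Chen wins overall — the comparison reverses. Patel's at-bats skew toward vs right-handers, which has a lower base rate.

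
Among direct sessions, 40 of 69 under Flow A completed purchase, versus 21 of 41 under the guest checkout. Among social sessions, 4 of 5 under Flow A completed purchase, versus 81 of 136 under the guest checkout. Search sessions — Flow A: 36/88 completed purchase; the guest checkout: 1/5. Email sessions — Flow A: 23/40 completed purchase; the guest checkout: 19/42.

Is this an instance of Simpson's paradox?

Direct: Flow A 40/69 = 58.0%, the guest checkout 21/41 = 51.2% → Flow A
Social: Flow A 4/5 = 80.0%, the guest checkout 81/136 = 59.6% → Flow A
Search: Flow A 36/88 = 40.9%, the guest checkout 1/5 = 20.0% → Flow A
Email: Flow A 23/40 = 57.5%, the guest checkout 19/42 = 45.2% → Flow A
Overall: Flow A 103/202 = 51.0%, the guest checkout 122/224 = 54.5% → the guest checkout
Flow A wins each traffic group but the guest checkout wins overall — the comparison reverses. Flow A's sessions skew toward search, which has a lower base rate.

Yes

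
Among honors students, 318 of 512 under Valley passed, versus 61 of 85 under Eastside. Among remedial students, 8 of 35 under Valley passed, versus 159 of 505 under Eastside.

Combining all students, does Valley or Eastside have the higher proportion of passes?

Honors: Valley 318/512 = 62.1%, Eastside 61/85 = 71.8% → Eastside
Remedial: Valley 8/35 = 22.9%, Eastside 159/505 = 31.5% → Eastside
Overall: Valley 326/547 = 59.6%, Eastside 220/590 = 37.3% → Valley
(Eastside wins every student group but Valley wins overall — Eastside's students skew toward the low-rate remedial group.)

Valley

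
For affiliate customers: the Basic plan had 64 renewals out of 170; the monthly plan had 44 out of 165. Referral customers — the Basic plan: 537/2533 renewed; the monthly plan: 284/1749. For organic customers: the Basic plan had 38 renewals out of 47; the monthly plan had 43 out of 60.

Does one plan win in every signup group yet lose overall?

Affiliate: the Basic plan 64/170 = 37.6%, the monthly plan 44/165 = 26.7% → the Basic plan
Referral: the Basic plan 537/2533 = 21.2%, the monthly plan 284/1749 = 16.2% → the Basic plan
Organic: the Basic plan 38/47 = 80.9%, the monthly plan 43/60 = 71.7% → the Basic plan
Overall: the Basic plan 639/2750 = 23.2%, the monthly plan 371/1974 = 18.8% → the Basic plan
The Basic plan wins overall and in every signup group — no reversal.

No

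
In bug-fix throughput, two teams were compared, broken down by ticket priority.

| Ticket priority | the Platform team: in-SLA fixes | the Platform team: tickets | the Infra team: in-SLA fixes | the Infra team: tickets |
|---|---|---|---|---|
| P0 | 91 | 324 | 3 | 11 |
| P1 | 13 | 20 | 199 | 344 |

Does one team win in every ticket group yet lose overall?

P0: the Platform team 91/324 = 28.1%, the Infra team 3/11 = 27.3% → the Platform team
P1: the Platform team 13/20 = 65.0%, the Infra team 199/344 = 57.8% → the Platform team
Overall: the Platform team 104/344 = 30.2%, the Infra team 202/355 = 56.9% → the Infra team
The Platform team wins each ticket group but the Infra team wins overall — the comparison reverses. The Platform team's tickets skew toward P0, which has a lower base rate.

Yes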